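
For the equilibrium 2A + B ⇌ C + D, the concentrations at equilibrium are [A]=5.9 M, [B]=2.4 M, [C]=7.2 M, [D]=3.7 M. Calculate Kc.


Kc = [C][D]/([A]^2[B])
= (7.2^1 × 3.7^1)/(5.9^2 × 2.4^1)
= 26.64/83.544
= 0.3189

0.3189


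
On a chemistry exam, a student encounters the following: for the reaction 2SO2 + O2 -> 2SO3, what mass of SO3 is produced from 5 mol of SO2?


Mole ratio SO3:SO2 = 2:2
n(SO3) = 5 × 2/2 = 5.000 mol
mass = 5.000 × 80.07 = 400.35 g

400.35 g


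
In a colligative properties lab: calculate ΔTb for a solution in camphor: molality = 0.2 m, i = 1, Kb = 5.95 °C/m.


ΔTb = Kb × m × i
= 5.95 × 0.2 × 1
= 1.19 °C

1.19 °C


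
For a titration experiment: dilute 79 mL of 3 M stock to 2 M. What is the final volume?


C1V1 = C2V2
3 × 79 = 2 × V2
V2 = 237/2 = 118.5 mL

118.5 mL


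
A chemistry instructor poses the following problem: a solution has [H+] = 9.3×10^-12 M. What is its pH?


pH = -log10([H+]) = -log10(9.3×10^-12)
= 12 - log10(9.3)
= 12 - 0.97
= 11.03

11.03


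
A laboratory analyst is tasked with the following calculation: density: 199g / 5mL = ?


ρ = mass/volume
= 199/5
= 39.8 g/mL

39.8 g/mL


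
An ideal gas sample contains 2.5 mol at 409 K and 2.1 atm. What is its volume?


PV = nRT  (R = 0.08206 L·atm/(mol·K))
V = nRT/P = 2.5×0.08206×409/2.1
= 39.955 L

39.955 L


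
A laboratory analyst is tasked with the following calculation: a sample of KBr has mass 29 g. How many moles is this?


M(KBr) = 119.0 g/mol
n = mass/M = 29/119.0 = 0.2437 mol

0.2437 mol


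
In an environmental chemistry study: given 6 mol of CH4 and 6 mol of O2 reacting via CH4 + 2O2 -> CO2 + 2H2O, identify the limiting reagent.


Mole ratio available / coefficient:
  CH4: 6/1 = 6.000
  O2: 6/2 = 3.000
Smaller ratio is limiting.

O2


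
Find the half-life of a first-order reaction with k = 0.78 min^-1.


t½ = ln2/k = 0.693147/(0.78 min^-1)
= 0.8887 min

0.8887 min


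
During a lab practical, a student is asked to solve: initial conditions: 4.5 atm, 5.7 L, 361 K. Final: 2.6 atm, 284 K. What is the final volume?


P1V1/T1 = P2V2/T2
V2 = P1V1T2/(T1P2)
= 4.5×5.7×284/(361×2.6)
= 7.761 L

7.761 L


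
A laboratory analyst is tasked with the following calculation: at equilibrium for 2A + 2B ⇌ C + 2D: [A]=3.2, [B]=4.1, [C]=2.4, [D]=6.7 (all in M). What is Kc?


Kc = [C][D]^2/([A]^2[B]^2)
= (2.4^1 × 6.7^2)/(3.2^2 × 4.1^2)
= 107.736/172.1344
= 0.6259

0.6259


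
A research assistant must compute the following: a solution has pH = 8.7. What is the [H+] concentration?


[H+] = 10^(-pH) = 10^(-8.7)
= 2.0×10^-9 M

2.0×10^-9 M


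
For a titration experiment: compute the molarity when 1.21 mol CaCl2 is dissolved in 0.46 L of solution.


M = n/V = 1.21/0.46 = 2.630 mol/L

2.630 M


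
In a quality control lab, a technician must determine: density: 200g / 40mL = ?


ρ = mass/volume
= 200/40
= 5.0 g/mL

5.0 g/mL


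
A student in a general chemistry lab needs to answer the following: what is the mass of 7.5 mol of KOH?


M(KOH) = 56.11 g/mol
mass = n × M = 7.5 × 56.11 = 420.83 g

420.83 g


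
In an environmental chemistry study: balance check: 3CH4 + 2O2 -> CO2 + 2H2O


Equation: 3CH4 + 2O2 -> CO2 + 2H2O
Check atoms: C: 3≠1, H: 12≠4, O: 4=4
Not balanced

No, not balanced


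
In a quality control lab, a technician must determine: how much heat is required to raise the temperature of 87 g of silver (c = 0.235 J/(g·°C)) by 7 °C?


q = mcΔT = 87 × 0.235 × 7
= 143.12 J

143.12 J


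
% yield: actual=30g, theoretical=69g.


% yield = actual/theoretical × 100
= 30/69 × 100
= 43.48%

43.48%


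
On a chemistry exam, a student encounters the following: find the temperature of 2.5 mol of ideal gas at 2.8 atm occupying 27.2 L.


PV = nRT  (R = 0.08206 L·atm/(mol·K))
T = PV/(nR) = 2.8×27.2/(2.5×0.08206)
= 76.16/0.205150
= 371.24 K

371.24 K


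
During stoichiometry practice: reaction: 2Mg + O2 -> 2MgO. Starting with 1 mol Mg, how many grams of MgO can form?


Mole ratio MgO:Mg = 2:2
n(MgO) = 1 × 2/2 = 1.000 mol
mass = 1.000 × 40.31 = 40.31 g

40.31 g


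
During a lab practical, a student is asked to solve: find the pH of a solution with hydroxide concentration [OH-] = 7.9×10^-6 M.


pOH = -log10([OH-]) = -log10(7.9×10^-6)
= 6 - log10(7.9) = 5.1
pH = 14 - pOH = 14 - 5.1 = 8.9

8.9


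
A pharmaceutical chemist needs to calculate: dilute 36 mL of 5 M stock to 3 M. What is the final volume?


C1V1 = C2V2
5 × 36 = 3 × V2
V2 = 180/3 = 60.0 mL

60.0 mL


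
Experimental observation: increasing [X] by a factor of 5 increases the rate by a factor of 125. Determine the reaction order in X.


rate ∝ [X]^n
5^n = 125 → n = 3
Order in X: 3

3


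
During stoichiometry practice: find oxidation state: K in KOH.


Group 1 metal: +1
Oxidation number: +1

+1


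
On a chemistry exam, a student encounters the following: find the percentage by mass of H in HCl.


M(HCl) = 1×1.008 + 1×35.45 = 36.458 g/mol
Mass of H = 1 × 1.008 = 1.008 g/mol
% H = 1.008/36.458 × 100 = 2.76%

2.76%


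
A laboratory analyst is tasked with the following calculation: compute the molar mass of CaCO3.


M(CaCO3) = 1×40.08 + 1×12.01 + 3×16.0
= 40.08 + 12.01 + 48.0
= 100.09 g/mol

100.09 g/mol


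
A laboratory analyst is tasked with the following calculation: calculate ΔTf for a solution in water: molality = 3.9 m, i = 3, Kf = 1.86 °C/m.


ΔTf = Kf × m × i
= 1.86 × 3.9 × 3
= 21.762 °C

21.762 °C


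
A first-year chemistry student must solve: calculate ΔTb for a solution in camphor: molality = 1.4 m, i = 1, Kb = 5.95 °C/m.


ΔTb = Kb × m × i
= 5.95 × 1.4 × 1
= 8.33 °C

8.33 °C


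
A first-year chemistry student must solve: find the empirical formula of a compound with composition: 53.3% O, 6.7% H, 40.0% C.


Assume 100 g sample. Moles of each element:
  O: 53.3/16.0 = 3.331 mol
  H: 6.7/1.008 = 6.647 mol
  C: 40.0/12.01 = 3.331 mol
Divide by smallest (3.331):
  O: 3.331/3.331 = 1.0
  H: 6.647/3.331 = 2.0
  C: 3.331/3.331 = 1.0
Empirical formula: CH2O

CH2O


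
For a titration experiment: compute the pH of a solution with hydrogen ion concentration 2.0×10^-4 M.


pH = -log10([H+]) = -log10(2.0×10^-4)
= 4 - log10(2.0)
= 4 - 0.3
= 3.7

3.7


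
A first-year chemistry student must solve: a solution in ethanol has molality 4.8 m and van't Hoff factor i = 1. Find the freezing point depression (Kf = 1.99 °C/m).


ΔTf = Kf × m × i
= 1.99 × 4.8 × 1
= 9.552 °C

9.552 °C


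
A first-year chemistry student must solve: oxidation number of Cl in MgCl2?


halide: -1
Oxidation number: -1

-1


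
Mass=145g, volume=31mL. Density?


ρ = mass/volume
= 145/31
= 4.677 g/mL

4.677 g/mL


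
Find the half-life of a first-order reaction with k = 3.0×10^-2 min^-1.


t½ = ln2/k = 0.693147/(3.0×10^-2 min^-1)
= 23.10 min

23.10 min


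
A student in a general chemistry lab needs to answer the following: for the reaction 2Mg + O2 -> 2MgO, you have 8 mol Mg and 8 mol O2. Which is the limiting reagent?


Mole ratio available / coefficient:
  Mg: 8/2 = 4.000
  O2: 8/1 = 8.000
Smaller ratio is limiting.

Mg


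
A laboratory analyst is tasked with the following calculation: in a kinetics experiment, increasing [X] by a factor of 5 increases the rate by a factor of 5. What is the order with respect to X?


rate ∝ [X]^n
5^n = 5 → n = 1
Order in X: 1

1


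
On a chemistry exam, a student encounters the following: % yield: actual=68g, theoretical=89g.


% yield = actual/theoretical × 100
= 68/89 × 100
= 76.4%

76.4%


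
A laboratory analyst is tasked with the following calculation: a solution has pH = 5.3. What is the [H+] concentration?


[H+] = 10^(-pH) = 10^(-5.3)
= 5.01×10^-6 M

5.01×10^-6 M


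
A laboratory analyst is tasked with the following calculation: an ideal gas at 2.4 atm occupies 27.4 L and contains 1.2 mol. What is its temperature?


PV = nRT  (R = 0.08206 L·atm/(mol·K))
T = PV/(nR) = 2.4×27.4/(1.2×0.08206)
= 65.76/0.098472
= 667.80 K

667.80 K


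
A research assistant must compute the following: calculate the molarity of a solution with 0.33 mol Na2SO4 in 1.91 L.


M = n/V = 0.33/1.91 = 0.173 mol/L

0.173 M


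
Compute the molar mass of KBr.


M(KBr) = 1×39.1 + 1×79.9
= 39.1 + 79.9
= 119.0 g/mol

119.0 g/mol


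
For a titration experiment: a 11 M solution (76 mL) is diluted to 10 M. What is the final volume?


C1V1 = C2V2
11 × 76 = 10 × V2
V2 = 836/10 = 83.6 mL

83.6 mL


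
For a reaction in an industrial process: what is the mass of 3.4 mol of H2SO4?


M(H2SO4) = 98.09 g/mol
mass = n × M = 3.4 × 98.09 = 333.51 g

333.51 g


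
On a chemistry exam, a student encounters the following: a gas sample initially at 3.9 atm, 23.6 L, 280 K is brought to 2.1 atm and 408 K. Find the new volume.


P1V1/T1 = P2V2/T2
V2 = P1V1T2/(T1P2)
= 3.9×23.6×408/(280×2.1)
= 63.864 L

63.864 L


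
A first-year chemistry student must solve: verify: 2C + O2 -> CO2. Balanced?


Equation: 2C + O2 -> CO2
Check atoms: C: 2≠1, O: 2=2
Not balanced

No, not balanced


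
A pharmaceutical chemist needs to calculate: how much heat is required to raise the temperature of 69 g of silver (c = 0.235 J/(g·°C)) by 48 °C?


q = mcΔT = 69 × 0.235 × 48
= 778.32 J

778.32 J


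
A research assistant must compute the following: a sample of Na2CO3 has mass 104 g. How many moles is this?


M(Na2CO3) = 105.99 g/mol
n = mass/M = 104/105.99 = 0.9812 mol

0.9812 mol


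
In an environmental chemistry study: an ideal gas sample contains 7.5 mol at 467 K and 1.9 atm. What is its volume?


PV = nRT  (R = 0.08206 L·atm/(mol·K))
V = nRT/P = 7.5×0.08206×467/1.9
= 151.271 L

151.271 L


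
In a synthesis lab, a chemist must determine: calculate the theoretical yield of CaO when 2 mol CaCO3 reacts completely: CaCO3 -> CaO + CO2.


Mole ratio CaO:CaCO3 = 1:1
n(CaO) = 2 × 1/1 = 2.000 mol
mass = 2.000 × 56.08 = 112.16 g

112.16 g


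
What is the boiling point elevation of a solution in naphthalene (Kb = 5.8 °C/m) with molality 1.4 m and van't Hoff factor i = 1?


ΔTb = Kb × m × i
= 5.8 × 1.4 × 1
= 8.12 °C

8.12 °C


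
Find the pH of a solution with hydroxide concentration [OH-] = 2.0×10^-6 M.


pOH = -log10([OH-]) = -log10(2.0×10^-6)
= 6 - log10(2.0) = 5.7
pH = 14 - pOH = 14 - 5.7 = 8.3

8.3


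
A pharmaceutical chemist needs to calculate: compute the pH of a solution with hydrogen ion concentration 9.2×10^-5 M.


pH = -log10([H+]) = -log10(9.2×10^-5)
= 5 - log10(9.2)
= 5 - 0.96
= 4.04

4.04


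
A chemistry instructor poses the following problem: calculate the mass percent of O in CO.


M(CO) = 1×12.01 + 1×16.0 = 28.01 g/mol
Mass of O = 1 × 16.0 = 16.00 g/mol
% O = 16.00/28.01 × 100 = 57.12%

57.12%


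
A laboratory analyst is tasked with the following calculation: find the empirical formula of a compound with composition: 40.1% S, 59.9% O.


Assume 100 g sample. Moles of each element:
  S: 40.1/32.07 = 1.25 mol
  O: 59.9/16.0 = 3.744 mol
Divide by smallest (1.25):
  S: 1.25/1.25 = 1.0
  O: 3.744/1.25 = 3.0
Empirical formula: SO3

SO3


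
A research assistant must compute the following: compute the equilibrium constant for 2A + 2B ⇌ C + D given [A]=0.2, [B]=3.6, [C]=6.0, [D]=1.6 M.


Kc = [C][D]/([A]^2[B]^2)
= (6.0^1 × 1.6^1)/(0.2^2 × 3.6^2)
= 9.6/0.5184
= 18.52

18.52


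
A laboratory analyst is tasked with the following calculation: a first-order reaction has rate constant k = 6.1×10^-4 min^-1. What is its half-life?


t½ = ln2/k = 0.693147/(6.1×10^-4 min^-1)
= 1136 min

1136 min


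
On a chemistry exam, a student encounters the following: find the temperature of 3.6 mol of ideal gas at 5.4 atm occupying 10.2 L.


PV = nRT  (R = 0.08206 L·atm/(mol·K))
T = PV/(nR) = 5.4×10.2/(3.6×0.08206)
= 55.08/0.295416
= 186.45 K

186.45 K


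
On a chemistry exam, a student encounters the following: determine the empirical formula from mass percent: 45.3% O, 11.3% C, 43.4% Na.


Assume 100 g sample. Moles of each element:
  O: 45.3/16.0 = 2.831 mol
  C: 11.3/12.01 = 0.941 mol
  Na: 43.4/22.99 = 1.888 mol
Divide by smallest (0.941):
  O: 2.831/0.941 = 3.01
  C: 0.941/0.941 = 1.0
  Na: 1.888/0.941 = 2.01
Empirical formula: Na2CO3

Na2CO3


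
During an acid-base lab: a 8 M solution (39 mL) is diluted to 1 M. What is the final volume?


C1V1 = C2V2
8 × 39 = 1 × V2
V2 = 312/1 = 312.0 mL

312.0 mL


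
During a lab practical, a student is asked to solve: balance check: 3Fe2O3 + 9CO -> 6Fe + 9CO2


Equation: 3Fe2O3 + 9CO -> 6Fe + 9CO2
Check atoms: C: 9=9, Fe: 6=6, O: 18=18
Balanced

Yes, balanced


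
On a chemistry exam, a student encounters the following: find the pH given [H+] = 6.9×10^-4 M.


pH = -log10([H+]) = -log10(6.9×10^-4)
= 4 - log10(6.9)
= 4 - 0.84
= 3.16

3.16


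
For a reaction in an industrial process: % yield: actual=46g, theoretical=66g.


% yield = actual/theoretical × 100
= 46/66 × 100
= 69.7%

69.7%


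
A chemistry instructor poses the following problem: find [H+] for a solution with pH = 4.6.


[H+] = 10^(-pH) = 10^(-4.6)
= 2.51×10^-5 M

2.51×10^-5 M


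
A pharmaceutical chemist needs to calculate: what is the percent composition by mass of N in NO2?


M(NO2) = 1×14.01 + 2×16.0 = 46.01 g/mol
Mass of N = 1 × 14.01 = 14.01 g/mol
% N = 14.01/46.01 × 100 = 30.45%

30.45%


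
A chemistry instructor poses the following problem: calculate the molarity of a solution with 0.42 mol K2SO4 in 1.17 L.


M = n/V = 0.42/1.17 = 0.359 mol/L

0.359 M


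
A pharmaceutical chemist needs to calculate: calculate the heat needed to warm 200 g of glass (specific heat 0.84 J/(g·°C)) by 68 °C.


q = mcΔT = 200 × 0.84 × 68
= 11424.00 J

11424.00 J


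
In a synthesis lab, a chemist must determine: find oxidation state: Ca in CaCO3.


Group 2 metal: +2
Oxidation number: +2

+2


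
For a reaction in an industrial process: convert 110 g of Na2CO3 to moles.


M(Na2CO3) = 105.99 g/mol
n = mass/M = 110/105.99 = 1.0378 mol

1.0378 mol


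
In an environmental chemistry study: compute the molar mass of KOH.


M(KOH) = 1×39.1 + 1×16.0 + 1×1.008
= 39.1 + 16.0 + 1.01
= 56.11 g/mol

56.11 g/mol


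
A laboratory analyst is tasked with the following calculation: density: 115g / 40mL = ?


ρ = mass/volume
= 115/40
= 2.875 g/mL

2.875 g/mL


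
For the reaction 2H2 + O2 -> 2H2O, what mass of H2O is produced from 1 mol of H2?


Mole ratio H2O:H2 = 2:2
n(H2O) = 1 × 2/2 = 1.000 mol
mass = 1.000 × 18.02 = 18.02 g

18.02 g


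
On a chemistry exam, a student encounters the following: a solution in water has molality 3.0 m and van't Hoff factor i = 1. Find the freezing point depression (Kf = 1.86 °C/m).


ΔTf = Kf × m × i
= 1.86 × 3.0 × 1
= 5.58 °C

5.58 °C


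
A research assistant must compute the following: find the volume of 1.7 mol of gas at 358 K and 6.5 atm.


PV = nRT  (R = 0.08206 L·atm/(mol·K))
V = nRT/P = 1.7×0.08206×358/6.5
= 7.683 L

7.683 L


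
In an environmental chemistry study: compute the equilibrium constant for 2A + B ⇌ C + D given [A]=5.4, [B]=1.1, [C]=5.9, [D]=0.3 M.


Kc = [C][D]/([A]^2[B])
= (5.9^1 × 0.3^1)/(5.4^2 × 1.1^1)
= 1.77/32.076
= 0.05518

0.05518


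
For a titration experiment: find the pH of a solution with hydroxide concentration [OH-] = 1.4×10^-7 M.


pOH = -log10([OH-]) = -log10(1.4×10^-7)
= 7 - log10(1.4) = 6.85
pH = 14 - pOH = 14 - 6.85 = 7.15

7.15


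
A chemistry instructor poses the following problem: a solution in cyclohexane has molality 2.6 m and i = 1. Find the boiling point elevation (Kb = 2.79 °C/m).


ΔTb = Kb × m × i
= 2.79 × 2.6 × 1
= 7.254 °C

7.254 °C


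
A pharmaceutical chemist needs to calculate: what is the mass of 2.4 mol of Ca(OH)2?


M(Ca(OH)2) = 74.1 g/mol
mass = n × M = 2.4 × 74.1 = 177.84 g

177.84 g


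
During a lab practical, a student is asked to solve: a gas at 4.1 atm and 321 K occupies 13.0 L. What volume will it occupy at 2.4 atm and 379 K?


P1V1/T1 = P2V2/T2
V2 = P1V1T2/(T1P2)
= 4.1×13.0×379/(321×2.4)
= 26.221 L

26.221 L


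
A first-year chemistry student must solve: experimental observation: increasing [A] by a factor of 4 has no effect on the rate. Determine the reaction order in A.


rate ∝ [A]^n
rate ∝ [A]^0
Order in A: 0

0


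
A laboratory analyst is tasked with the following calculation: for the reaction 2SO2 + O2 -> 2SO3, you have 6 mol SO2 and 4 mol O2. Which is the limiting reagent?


Mole ratio available / coefficient:
  SO2: 6/2 = 3.000
  O2: 4/1 = 4.000
Smaller ratio is limiting.

SO2


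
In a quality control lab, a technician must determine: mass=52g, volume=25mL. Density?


ρ = mass/volume
= 52/25
= 2.08 g/mL

2.08 g/mL


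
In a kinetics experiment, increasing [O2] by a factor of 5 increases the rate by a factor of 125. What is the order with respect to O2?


rate ∝ [O2]^n
5^n = 125 → n = 3
Order in O2: 3

3


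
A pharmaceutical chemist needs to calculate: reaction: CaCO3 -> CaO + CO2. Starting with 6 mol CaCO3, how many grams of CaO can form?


Mole ratio CaO:CaCO3 = 1:1
n(CaO) = 6 × 1/1 = 6.000 mol
mass = 6.000 × 56.08 = 336.48 g

336.48 g


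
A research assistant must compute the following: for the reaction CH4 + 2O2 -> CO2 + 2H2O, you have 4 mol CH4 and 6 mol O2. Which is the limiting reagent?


Mole ratio available / coefficient:
  CH4: 4/1 = 4.000
  O2: 6/2 = 3.000
Smaller ratio is limiting.

O2


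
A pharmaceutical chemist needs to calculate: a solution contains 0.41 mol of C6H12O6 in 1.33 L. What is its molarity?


M = n/V = 0.41/1.33 = 0.308 mol/L

0.308 M


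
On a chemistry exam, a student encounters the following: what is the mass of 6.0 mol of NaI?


M(NaI) = 149.89 g/mol
mass = n × M = 6.0 × 149.89 = 899.34 g

899.34 g


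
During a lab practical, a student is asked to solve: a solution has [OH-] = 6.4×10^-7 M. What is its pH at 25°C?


pOH = -log10([OH-]) = -log10(6.4×10^-7)
= 7 - log10(6.4) = 6.19
pH = 14 - pOH = 14 - 6.19 = 7.81

7.81


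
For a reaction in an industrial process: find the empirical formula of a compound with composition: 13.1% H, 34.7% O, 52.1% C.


Assume 100 g sample. Moles of each element:
  H: 13.1/1.008 = 12.996 mol
  O: 34.7/16.0 = 2.169 mol
  C: 52.1/12.01 = 4.338 mol
Divide by smallest (2.169):
  H: 12.996/2.169 = 5.99
  O: 2.169/2.169 = 1.0
  C: 4.338/2.169 = 2.0
Empirical formula: C2H6O

C2H6O


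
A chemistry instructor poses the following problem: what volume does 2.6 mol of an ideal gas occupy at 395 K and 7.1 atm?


PV = nRT  (R = 0.08206 L·atm/(mol·K))
V = nRT/P = 2.6×0.08206×395/7.1
= 11.87 L

11.87 L


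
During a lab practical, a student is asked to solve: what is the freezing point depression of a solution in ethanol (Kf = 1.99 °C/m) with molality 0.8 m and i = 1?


ΔTf = Kf × m × i
= 1.99 × 0.8 × 1
= 1.592 °C

1.592 °C


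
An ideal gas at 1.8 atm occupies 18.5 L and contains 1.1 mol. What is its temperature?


PV = nRT  (R = 0.08206 L·atm/(mol·K))
T = PV/(nR) = 1.8×18.5/(1.1×0.08206)
= 33.30/0.090266
= 368.91 K

368.91 K


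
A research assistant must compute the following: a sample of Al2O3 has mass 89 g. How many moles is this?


M(Al2O3) = 101.96 g/mol
n = mass/M = 89/101.96 = 0.8729 mol

0.8729 mol


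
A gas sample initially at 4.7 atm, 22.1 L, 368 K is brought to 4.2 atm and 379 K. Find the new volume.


P1V1/T1 = P2V2/T2
V2 = P1V1T2/(T1P2)
= 4.7×22.1×379/(368×4.2)
= 25.47 L

25.47 L


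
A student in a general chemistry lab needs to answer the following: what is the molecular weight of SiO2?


M(SiO2) = 1×28.09 + 2×16.0
= 28.09 + 32.0
= 60.09 g/mol

60.09 g/mol


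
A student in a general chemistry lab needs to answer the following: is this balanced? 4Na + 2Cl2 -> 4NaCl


Equation: 4Na + 2Cl2 -> 4NaCl
Check atoms: Cl: 4=4, Na: 4=4
Balanced

Yes, balanced


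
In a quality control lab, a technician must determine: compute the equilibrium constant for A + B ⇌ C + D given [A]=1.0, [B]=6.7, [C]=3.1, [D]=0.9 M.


Kc = [C][D]/([A][B])
= (3.1^1 × 0.9^1)/(1.0^1 × 6.7^1)
= 2.79/6.7
= 0.4164

0.4164


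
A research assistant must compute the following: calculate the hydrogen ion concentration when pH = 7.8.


[H+] = 10^(-pH) = 10^(-7.8)
= 1.58×10^-8 M

1.58×10^-8 M


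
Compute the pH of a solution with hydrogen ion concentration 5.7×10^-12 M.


pH = -log10([H+]) = -log10(5.7×10^-12)
= 12 - log10(5.7)
= 12 - 0.76
= 11.24

11.24


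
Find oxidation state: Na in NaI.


Group 1 metal: +1
Oxidation number: +1

+1


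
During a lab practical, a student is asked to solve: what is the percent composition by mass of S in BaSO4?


M(BaSO4) = 1×137.33 + 1×32.07 + 4×16.0 = 233.40 g/mol
Mass of S = 1 × 32.07 = 32.07 g/mol
% S = 32.07/233.40 × 100 = 13.74%

13.74%


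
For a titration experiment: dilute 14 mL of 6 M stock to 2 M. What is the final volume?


C1V1 = C2V2
6 × 14 = 2 × V2
V2 = 84/2 = 42.0 mL

42.0 mL


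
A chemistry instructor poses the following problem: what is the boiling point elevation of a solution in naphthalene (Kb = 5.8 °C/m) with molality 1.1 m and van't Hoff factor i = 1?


ΔTb = Kb × m × i
= 5.8 × 1.1 × 1
= 6.38 °C

6.38 °C


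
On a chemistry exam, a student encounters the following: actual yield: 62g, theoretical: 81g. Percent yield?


% yield = actual/theoretical × 100
= 62/81 × 100
= 76.54%

76.54%


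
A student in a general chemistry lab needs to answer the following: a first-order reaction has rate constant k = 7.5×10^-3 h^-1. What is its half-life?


t½ = ln2/k = 0.693147/(7.5×10^-3 h^-1)
= 92.42 h

92.42 h


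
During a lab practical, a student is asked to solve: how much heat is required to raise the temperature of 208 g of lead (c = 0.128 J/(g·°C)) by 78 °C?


q = mcΔT = 208 × 0.128 × 78
= 2076.67 J

2076.67 J


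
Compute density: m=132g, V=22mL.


ρ = mass/volume
= 132/22
= 6.0 g/mL

6.0 g/mL


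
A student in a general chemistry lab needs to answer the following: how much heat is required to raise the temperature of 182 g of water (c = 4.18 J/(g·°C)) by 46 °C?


q = mcΔT = 182 × 4.18 × 46
= 34994.96 J

34994.96 J


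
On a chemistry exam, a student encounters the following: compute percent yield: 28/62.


% yield = actual/theoretical × 100
= 28/62 × 100
= 45.16%

45.16%


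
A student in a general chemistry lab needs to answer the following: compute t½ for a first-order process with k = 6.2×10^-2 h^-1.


t½ = ln2/k = 0.693147/(6.2×10^-2 h^-1)
= 11.18 h

11.18 h


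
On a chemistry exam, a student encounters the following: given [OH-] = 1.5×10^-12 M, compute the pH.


pOH = -log10([OH-]) = -log10(1.5×10^-12)
= 12 - log10(1.5) = 11.82
pH = 14 - pOH = 14 - 11.82 = 2.18

2.18


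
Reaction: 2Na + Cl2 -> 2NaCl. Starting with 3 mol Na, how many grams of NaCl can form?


Mole ratio NaCl:Na = 2:2
n(NaCl) = 3 × 2/2 = 3.000 mol
mass = 3.000 × 58.44 = 175.32 g

175.32 g


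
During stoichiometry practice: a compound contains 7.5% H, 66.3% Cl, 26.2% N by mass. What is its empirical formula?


Assume 100 g sample. Moles of each element:
  H: 7.5/1.008 = 7.44 mol
  Cl: 66.3/35.45 = 1.87 mol
  N: 26.2/14.01 = 1.87 mol
Divide by smallest (1.87):
  H: 7.44/1.87 = 3.98
  Cl: 1.87/1.87 = 1.0
  N: 1.87/1.87 = 1.0
Empirical formula: NH4Cl

NH4Cl


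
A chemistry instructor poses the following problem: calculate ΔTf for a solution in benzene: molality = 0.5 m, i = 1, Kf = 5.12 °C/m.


ΔTf = Kf × m × i
= 5.12 × 0.5 × 1
= 2.56 °C

2.56 °C


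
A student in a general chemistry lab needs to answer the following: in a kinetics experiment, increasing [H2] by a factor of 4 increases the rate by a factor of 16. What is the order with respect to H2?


rate ∝ [H2]^n
4^n = 16 → n = 2
Order in H2: 2

2


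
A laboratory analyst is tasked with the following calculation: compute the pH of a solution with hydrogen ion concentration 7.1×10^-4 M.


pH = -log10([H+]) = -log10(7.1×10^-4)
= 4 - log10(7.1)
= 4 - 0.85
= 3.15

3.15


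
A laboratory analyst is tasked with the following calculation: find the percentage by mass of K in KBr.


M(KBr) = 1×39.1 + 1×79.9 = 119.00 g/mol
Mass of K = 1 × 39.1 = 39.10 g/mol
% K = 39.10/119.00 × 100 = 32.86%

32.86%


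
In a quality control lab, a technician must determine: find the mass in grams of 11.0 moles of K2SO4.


M(K2SO4) = 174.27 g/mol
mass = n × M = 11.0 × 174.27 = 1916.97 g

1916.97 g


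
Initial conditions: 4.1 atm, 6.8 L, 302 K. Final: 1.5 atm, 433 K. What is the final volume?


P1V1/T1 = P2V2/T2
V2 = P1V1T2/(T1P2)
= 4.1×6.8×433/(302×1.5)
= 26.649 L

26.649 L


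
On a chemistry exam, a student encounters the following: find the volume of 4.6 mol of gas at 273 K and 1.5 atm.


PV = nRT  (R = 0.08206 L·atm/(mol·K))
V = nRT/P = 4.6×0.08206×273/1.5
= 68.701 L

68.701 L


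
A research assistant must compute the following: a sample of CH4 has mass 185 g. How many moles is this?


M(CH4) = 16.04 g/mol
n = mass/M = 185/16.04 = 11.5337 mol

11.5337 mol


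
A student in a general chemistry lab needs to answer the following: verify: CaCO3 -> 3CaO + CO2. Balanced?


Equation: CaCO3 -> 3CaO + CO2
Check atoms: C: 1=1, Ca: 1≠3, O: 3≠5
Not balanced

No, not balanced


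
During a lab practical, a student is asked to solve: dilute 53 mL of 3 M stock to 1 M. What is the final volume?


C1V1 = C2V2
3 × 53 = 1 × V2
V2 = 159/1 = 159.0 mL

159.0 mL


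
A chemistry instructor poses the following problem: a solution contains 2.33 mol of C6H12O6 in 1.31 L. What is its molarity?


M = n/V = 2.33/1.31 = 1.779 mol/L

1.779 M


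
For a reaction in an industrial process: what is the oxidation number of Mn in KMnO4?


(+1) + x + 4(-2) = 0, so x = +7
Oxidation number: +7

+7


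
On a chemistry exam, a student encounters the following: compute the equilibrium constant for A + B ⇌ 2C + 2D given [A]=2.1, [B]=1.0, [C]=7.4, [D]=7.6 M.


Kc = [C]^2[D]^2/([A][B])
= (7.4^2 × 7.6^2)/(2.1^1 × 1.0^1)
= 3162.9376/2.1
= 1506

1506


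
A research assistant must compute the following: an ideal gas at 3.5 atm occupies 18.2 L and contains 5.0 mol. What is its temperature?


PV = nRT  (R = 0.08206 L·atm/(mol·K))
T = PV/(nR) = 3.5×18.2/(5.0×0.08206)
= 63.70/0.410300
= 155.25 K

155.25 K


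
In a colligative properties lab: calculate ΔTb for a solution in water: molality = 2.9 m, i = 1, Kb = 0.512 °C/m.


ΔTb = Kb × m × i
= 0.512 × 2.9 × 1
= 1.4848 °C

1.4848 °C


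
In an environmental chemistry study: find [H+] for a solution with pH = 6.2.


[H+] = 10^(-pH) = 10^(-6.2)
= 6.31×10^-7 M

6.31×10^-7 M


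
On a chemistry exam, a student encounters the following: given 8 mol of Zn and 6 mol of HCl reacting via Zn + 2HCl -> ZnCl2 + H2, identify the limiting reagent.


Mole ratio available / coefficient:
  Zn: 8/1 = 8.000
  HCl: 6/2 = 3.000
Smaller ratio is limiting.

HCl


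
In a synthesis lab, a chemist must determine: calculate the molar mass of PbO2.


M(PbO2) = 1×207.2 + 2×16.0
= 207.2 + 32.0
= 239.2 g/mol

239.2 g/mol


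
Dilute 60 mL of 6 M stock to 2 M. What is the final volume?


C1V1 = C2V2
6 × 60 = 2 × V2
V2 = 360/2 = 180.0 mL

180.0 mL


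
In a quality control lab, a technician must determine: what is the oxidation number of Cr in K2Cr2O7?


2(+1) + 2x + 7(-2) = 0, so x = +6
Oxidation number: +6

+6


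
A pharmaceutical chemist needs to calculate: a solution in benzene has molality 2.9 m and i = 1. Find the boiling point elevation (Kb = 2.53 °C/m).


ΔTb = Kb × m × i
= 2.53 × 2.9 × 1
= 7.337 °C

7.337 °C


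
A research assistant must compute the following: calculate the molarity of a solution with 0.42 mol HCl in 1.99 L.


M = n/V = 0.42/1.99 = 0.211 mol/L

0.211 M


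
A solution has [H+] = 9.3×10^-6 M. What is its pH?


pH = -log10([H+]) = -log10(9.3×10^-6)
= 6 - log10(9.3)
= 6 - 0.97
= 5.03

5.03


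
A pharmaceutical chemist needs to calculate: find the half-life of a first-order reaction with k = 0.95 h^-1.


t½ = ln2/k = 0.693147/(0.95 h^-1)
= 0.7296 h

0.7296 h


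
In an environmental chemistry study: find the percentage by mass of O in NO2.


M(NO2) = 1×14.01 + 2×16.0 = 46.01 g/mol
Mass of O = 2 × 16.0 = 32.00 g/mol
% O = 32.00/46.01 × 100 = 69.55%

69.55%


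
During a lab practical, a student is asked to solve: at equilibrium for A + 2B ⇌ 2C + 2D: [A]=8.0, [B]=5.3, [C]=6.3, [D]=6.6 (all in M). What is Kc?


Kc = [C]^2[D]^2/([A][B]^2)
= (6.3^2 × 6.6^2)/(8.0^1 × 5.3^2)
= 1728.8964/224.72
= 7.694

7.694


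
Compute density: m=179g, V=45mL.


ρ = mass/volume
= 179/45
= 3.978 g/mL

3.978 g/mL


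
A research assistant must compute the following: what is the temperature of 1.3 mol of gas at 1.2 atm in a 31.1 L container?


PV = nRT  (R = 0.08206 L·atm/(mol·K))
T = PV/(nR) = 1.2×31.1/(1.3×0.08206)
= 37.32/0.106678
= 349.84 K

349.84 K


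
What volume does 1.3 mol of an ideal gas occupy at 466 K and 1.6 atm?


PV = nRT  (R = 0.08206 L·atm/(mol·K))
V = nRT/P = 1.3×0.08206×466/1.6
= 31.07 L

31.07 L


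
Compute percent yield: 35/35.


% yield = actual/theoretical × 100
= 35/35 × 100
= 100.0%

100.0%


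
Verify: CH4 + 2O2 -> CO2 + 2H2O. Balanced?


Equation: CH4 + 2O2 -> CO2 + 2H2O
Check atoms: C: 1=1, H: 4=4, O: 4=4
Balanced

Yes, balanced


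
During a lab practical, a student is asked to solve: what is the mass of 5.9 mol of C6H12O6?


M(C6H12O6) = 180.16 g/mol
mass = n × M = 5.9 × 180.16 = 1062.94 g

1062.94 g


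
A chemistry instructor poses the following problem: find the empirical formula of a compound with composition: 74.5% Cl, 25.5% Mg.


Assume 100 g sample. Moles of each element:
  Cl: 74.5/35.45 = 2.102 mol
  Mg: 25.5/24.31 = 1.049 mol
Divide by smallest (1.049):
  Cl: 2.102/1.049 = 2.0
  Mg: 1.049/1.049 = 1.0
Empirical formula: MgCl2

MgCl2


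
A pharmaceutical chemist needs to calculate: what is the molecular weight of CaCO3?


M(CaCO3) = 1×40.08 + 1×12.01 + 3×16.0
= 40.08 + 12.01 + 48.0
= 100.09 g/mol

100.09 g/mol


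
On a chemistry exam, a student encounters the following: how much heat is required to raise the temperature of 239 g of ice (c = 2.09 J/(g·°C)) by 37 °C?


q = mcΔT = 239 × 2.09 × 37
= 18481.87 J

18481.87 J


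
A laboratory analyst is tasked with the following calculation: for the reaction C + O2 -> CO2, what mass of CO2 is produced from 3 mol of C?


Mole ratio CO2:C = 1:1
n(CO2) = 3 × 1/1 = 3.000 mol
mass = 3.000 × 44.01 = 132.03 g

132.03 g


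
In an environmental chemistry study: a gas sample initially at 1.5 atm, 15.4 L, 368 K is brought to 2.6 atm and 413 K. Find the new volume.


P1V1/T1 = P2V2/T2
V2 = P1V1T2/(T1P2)
= 1.5×15.4×413/(368×2.6)
= 9.971 L

9.971 L


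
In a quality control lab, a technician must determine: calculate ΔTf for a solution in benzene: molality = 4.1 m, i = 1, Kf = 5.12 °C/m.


ΔTf = Kf × m × i
= 5.12 × 4.1 × 1
= 20.992 °C

20.992 °C


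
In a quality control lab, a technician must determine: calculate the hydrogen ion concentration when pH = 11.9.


[H+] = 10^(-pH) = 10^(-11.9)
= 1.26×10^-12 M

1.26×10^-12 M


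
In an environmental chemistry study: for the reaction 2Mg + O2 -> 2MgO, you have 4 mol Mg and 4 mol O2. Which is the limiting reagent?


Mole ratio available / coefficient:
  Mg: 4/2 = 2.000
  O2: 4/1 = 4.000
Smaller ratio is limiting.

Mg


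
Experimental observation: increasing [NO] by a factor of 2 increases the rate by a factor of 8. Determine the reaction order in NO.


rate ∝ [NO]^n
2^n = 8 → n = 3
Order in NO: 3

3


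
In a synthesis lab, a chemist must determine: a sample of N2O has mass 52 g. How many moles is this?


M(N2O) = 44.02 g/mol
n = mass/M = 52/44.02 = 1.1813 mol

1.1813 mol


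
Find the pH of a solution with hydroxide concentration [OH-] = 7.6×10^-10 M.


pOH = -log10([OH-]) = -log10(7.6×10^-10)
= 10 - log10(7.6) = 9.12
pH = 14 - pOH = 14 - 9.12 = 4.88

4.88


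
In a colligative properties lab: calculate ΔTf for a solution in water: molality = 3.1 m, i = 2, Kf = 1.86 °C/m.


ΔTf = Kf × m × i
= 1.86 × 3.1 × 2
= 11.532 °C

11.532 °C


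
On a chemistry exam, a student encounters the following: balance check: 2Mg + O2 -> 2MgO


Equation: 2Mg + O2 -> 2MgO
Check atoms: Mg: 2=2, O: 2=2
Balanced

Yes, balanced


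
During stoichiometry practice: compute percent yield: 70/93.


% yield = actual/theoretical × 100
= 70/93 × 100
= 75.27%

75.27%


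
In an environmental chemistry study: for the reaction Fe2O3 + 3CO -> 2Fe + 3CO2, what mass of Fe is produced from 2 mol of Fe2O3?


Mole ratio Fe:Fe2O3 = 2:1
n(Fe) = 2 × 2/1 = 4.000 mol
mass = 4.000 × 55.85 = 223.4 g

223.4 g


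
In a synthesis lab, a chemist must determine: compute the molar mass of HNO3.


M(HNO3) = 1×1.008 + 1×14.01 + 3×16.0
= 1.01 + 14.01 + 48.0
= 63.02 g/mol

63.02 g/mol


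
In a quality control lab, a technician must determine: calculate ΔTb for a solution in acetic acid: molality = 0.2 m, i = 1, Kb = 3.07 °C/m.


ΔTb = Kb × m × i
= 3.07 × 0.2 × 1
= 0.614 °C

0.614 °C


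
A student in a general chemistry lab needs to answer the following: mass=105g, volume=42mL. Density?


ρ = mass/volume
= 105/42
= 2.5 g/mL

2.5 g/mL


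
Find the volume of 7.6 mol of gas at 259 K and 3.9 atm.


PV = nRT  (R = 0.08206 L·atm/(mol·K))
V = nRT/P = 7.6×0.08206×259/3.9
= 41.417 L

41.417 L


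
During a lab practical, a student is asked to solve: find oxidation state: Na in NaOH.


Group 1 metal: +1
Oxidation number: +1

+1


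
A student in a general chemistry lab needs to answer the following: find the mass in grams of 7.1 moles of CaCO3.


M(CaCO3) = 100.09 g/mol
mass = n × M = 7.1 × 100.09 = 710.64 g

710.64 g


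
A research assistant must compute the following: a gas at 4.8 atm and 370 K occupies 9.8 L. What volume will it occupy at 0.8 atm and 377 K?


P1V1/T1 = P2V2/T2
V2 = P1V1T2/(T1P2)
= 4.8×9.8×377/(370×0.8)
= 59.912 L

59.912 L


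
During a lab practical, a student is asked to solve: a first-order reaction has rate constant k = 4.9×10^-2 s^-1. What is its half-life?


t½ = ln2/k = 0.693147/(4.9×10^-2 s^-1)
= 14.15 s

14.15 s


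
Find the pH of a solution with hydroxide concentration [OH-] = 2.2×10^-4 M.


pOH = -log10([OH-]) = -log10(2.2×10^-4)
= 4 - log10(2.2) = 3.66
pH = 14 - pOH = 14 - 3.66 = 10.34

10.34


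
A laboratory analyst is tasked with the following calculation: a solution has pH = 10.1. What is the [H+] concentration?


[H+] = 10^(-pH) = 10^(-10.1)
= 7.94×10^-11 M

7.94×10^-11 M


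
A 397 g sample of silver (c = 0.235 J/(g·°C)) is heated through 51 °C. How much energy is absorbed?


q = mcΔT = 397 × 0.235 × 51
= 4758.05 J

4758.05 J


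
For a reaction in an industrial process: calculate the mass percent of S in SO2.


M(SO2) = 1×32.07 + 2×16.0 = 64.07 g/mol
Mass of S = 1 × 32.07 = 32.07 g/mol
% S = 32.07/64.07 × 100 = 50.05%

50.05%


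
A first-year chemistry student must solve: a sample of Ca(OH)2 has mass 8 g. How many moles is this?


M(Ca(OH)2) = 74.1 g/mol
n = mass/M = 8/74.1 = 0.108 mol

0.108 mol


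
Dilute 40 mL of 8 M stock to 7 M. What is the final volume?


C1V1 = C2V2
8 × 40 = 7 × V2
V2 = 320/7 = 45.71 mL

45.71 mL


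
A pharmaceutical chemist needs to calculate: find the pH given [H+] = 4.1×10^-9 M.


pH = -log10([H+]) = -log10(4.1×10^-9)
= 9 - log10(4.1)
= 9 - 0.61
= 8.39

8.39


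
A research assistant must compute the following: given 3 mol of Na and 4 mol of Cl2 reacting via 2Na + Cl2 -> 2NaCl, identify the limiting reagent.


Mole ratio available / coefficient:
  Na: 3/2 = 1.500
  Cl2: 4/1 = 4.000
Smaller ratio is limiting.

Na


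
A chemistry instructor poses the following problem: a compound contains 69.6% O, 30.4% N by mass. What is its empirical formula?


Assume 100 g sample. Moles of each element:
  O: 69.6/16.0 = 4.35 mol
  N: 30.4/14.01 = 2.17 mol
Divide by smallest (2.17):
  O: 4.35/2.17 = 2.0
  N: 2.17/2.17 = 1.0
Empirical formula: NO2

NO2


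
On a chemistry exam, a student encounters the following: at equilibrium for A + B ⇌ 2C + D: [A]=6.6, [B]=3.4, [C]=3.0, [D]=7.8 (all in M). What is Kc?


Kc = [C]^2[D]/([A][B])
= (3.0^2 × 7.8^1)/(6.6^1 × 3.4^1)
= 70.2/22.44
= 3.128

3.128


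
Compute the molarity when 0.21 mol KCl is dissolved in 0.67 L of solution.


M = n/V = 0.21/0.67 = 0.313 mol/L

0.313 M


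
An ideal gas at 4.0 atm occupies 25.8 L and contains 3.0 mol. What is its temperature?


PV = nRT  (R = 0.08206 L·atm/(mol·K))
T = PV/(nR) = 4.0×25.8/(3.0×0.08206)
= 103.20/0.246180
= 419.21 K

419.21 K


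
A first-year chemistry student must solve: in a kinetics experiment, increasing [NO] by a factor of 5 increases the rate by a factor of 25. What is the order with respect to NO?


rate ∝ [NO]^n
5^n = 25 → n = 2
Order in NO: 2

2


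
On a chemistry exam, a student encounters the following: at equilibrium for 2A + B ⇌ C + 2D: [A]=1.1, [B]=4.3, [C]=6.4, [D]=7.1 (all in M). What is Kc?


Kc = [C][D]^2/([A]^2[B])
= (6.4^1 × 7.1^2)/(1.1^2 × 4.3^1)
= 322.624/5.203
= 62.01

62.01


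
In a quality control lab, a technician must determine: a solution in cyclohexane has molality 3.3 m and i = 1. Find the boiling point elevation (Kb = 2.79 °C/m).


ΔTb = Kb × m × i
= 2.79 × 3.3 × 1
= 9.207 °C

9.207 °C


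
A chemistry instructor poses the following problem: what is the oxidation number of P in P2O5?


2x + 5(-2) = 0, so x = +5
Oxidation number: +5

+5


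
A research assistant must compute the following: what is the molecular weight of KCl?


M(KCl) = 1×39.1 + 1×35.45
= 39.1 + 35.45
= 74.55 g/mol

74.55 g/mol


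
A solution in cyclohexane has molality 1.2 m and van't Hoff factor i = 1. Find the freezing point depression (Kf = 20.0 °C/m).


ΔTf = Kf × m × i
= 20.0 × 1.2 × 1
= 24.0 °C

24.0 °C


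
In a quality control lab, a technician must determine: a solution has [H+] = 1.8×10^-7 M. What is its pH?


pH = -log10([H+]) = -log10(1.8×10^-7)
= 7 - log10(1.8)
= 7 - 0.26
= 6.74

6.74


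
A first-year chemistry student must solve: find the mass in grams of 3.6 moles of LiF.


M(LiF) = 25.94 g/mol
mass = n × M = 3.6 × 25.94 = 93.38 g

93.38 g


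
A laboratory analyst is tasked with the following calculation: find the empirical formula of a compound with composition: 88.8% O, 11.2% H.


Assume 100 g sample. Moles of each element:
  O: 88.8/16.0 = 5.55 mol
  H: 11.2/1.008 = 11.111 mol
Divide by smallest (5.55):
  O: 5.55/5.55 = 1.0
  H: 11.111/5.55 = 2.0
Empirical formula: H2O

H2O


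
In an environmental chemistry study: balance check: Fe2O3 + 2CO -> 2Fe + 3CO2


Equation: Fe2O3 + 2CO -> 2Fe + 3CO2
Check atoms: C: 2≠3, Fe: 2=2, O: 5≠6
Not balanced

No, not balanced


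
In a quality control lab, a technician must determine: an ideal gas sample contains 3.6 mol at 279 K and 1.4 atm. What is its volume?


PV = nRT  (R = 0.08206 L·atm/(mol·K))
V = nRT/P = 3.6×0.08206×279/1.4
= 58.872 L

58.872 L


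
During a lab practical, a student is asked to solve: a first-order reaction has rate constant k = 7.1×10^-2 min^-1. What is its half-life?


t½ = ln2/k = 0.693147/(7.1×10^-2 min^-1)
= 9.763 min

9.763 min
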